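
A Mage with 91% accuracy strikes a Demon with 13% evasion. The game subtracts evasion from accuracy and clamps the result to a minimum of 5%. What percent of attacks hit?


accuracy - evasion = 91 - 13 = 78
Apply floor: max(78, 5) = 78
Hit chance = 78%

78%


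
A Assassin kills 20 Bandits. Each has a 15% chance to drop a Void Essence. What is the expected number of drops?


Expected drops = kills * (drop_rate / 100)
= 20 * (15 / 100)
= 20 * 0.15
= 3.0

3.0 drops


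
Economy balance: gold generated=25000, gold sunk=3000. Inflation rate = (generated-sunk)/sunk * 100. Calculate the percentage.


Net gold = 25000 - 3000 = 22000
Inflation rate = net / sunk * 100 = 22000 / 3000 * 100
= 7.333333 * 100
= 733.33%

733.33%


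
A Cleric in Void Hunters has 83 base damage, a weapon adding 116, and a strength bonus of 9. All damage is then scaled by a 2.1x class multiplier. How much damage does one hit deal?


Sum base + weapon + str = 83 + 116 + 9 = 208
Multiply by 2.1:
208 * 2.1 = 436.8

436.8 damage


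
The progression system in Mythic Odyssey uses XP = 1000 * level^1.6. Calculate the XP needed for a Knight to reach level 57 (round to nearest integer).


XP = 1000 * level^1.6
Substitute level = 57:
XP = 1000 * 57^1.6
= 1000 * 644.762498
= 644762

644762 XP


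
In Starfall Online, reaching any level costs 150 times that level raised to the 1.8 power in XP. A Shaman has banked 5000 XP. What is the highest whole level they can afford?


XP = 150 * level^1.8, so level = (XP / 150)^(1/1.8)
= (5000 / 150)^(1/1.8)
= 33.3333^0.5556
= 7.0153
Floor: level = 7

level 7


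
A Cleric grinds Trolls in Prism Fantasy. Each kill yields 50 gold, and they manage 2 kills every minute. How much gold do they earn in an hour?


Gold per minute = 50 * 2 = 100
Gold per hour = 100 * 60 = 6000

6000 gold/hour


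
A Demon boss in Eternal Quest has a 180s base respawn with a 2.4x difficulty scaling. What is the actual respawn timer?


Respawn time = base * multiplier
= 180 * 2.4
= 432.0 seconds

432.0 seconds


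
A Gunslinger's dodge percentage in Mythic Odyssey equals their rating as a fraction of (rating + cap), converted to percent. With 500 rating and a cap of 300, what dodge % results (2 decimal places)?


dodge% = 500 / (500 + 300) * 100
= 500 / 800 * 100
= 0.625 * 100
= 62.50%

62.50%


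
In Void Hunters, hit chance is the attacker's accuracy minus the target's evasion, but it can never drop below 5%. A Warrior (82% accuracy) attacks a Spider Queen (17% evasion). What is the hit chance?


accuracy - evasion = 82 - 17 = 65
Apply floor: max(65, 5) = 65
Hit chance = 65%

65%


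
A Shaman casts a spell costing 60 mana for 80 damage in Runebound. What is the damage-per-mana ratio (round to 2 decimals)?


Efficiency = damage / mana
= 80 / 60
= 1.33

1.33 dmg/mana


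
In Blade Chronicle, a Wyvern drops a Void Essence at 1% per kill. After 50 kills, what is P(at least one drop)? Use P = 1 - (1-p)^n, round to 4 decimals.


P(at least one) = 1 - P(none) = 1 - (1-p)^n
p = 1/100 = 0.01
1 - p = 0.99
(1 - p)^50 = 0.99^50 = 0.605006
P(at least one) = 1 - 0.605006 = 0.3950

0.3950


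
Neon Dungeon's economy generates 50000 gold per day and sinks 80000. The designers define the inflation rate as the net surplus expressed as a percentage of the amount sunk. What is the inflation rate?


Net gold = 50000 - 80000 = -30000
Inflation rate = net / sunk * 100 = -30000 / 80000 * 100
= -0.375 * 100
= -37.50%

-37.50%


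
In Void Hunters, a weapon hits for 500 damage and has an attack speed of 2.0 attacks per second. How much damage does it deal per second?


DPS = damage * attack_speed
= 500 * 2.0
= 1000.0

1000.0 DPS


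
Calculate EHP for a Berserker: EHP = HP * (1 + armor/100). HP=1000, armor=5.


EHP = 1000 * (1 + 5/100)
= 1000 * (1 + 0.05)
= 1000 * 1.05
= 1050.0

1050.0 EHP


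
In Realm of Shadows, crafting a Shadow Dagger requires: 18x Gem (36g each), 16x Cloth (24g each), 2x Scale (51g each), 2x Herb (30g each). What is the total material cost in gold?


Cost breakdown:
  Gem: 18 * 36 = 648
  Cloth: 16 * 24 = 384
  Scale: 2 * 51 = 102
  Herb: 2 * 30 = 60
Total = 648 + 384 + 102 + 60 = 1194

1194 gold


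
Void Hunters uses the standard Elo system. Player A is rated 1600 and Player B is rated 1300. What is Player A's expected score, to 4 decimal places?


Elo expected score: Ea = 1/(1 + 10^((Rb-Ra)/400))
Rb - Ra = 1300 - 1600 = -300
(Rb-Ra)/400 = -300/400 = -0.75
10^-0.75 = 0.177828
Ea = 1/(1 + 0.177828) = 1/1.177828 = 0.8490

0.8490


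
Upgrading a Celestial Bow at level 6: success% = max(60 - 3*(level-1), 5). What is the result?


raw_rate = 60 - 3 * (6 - 1)
= 60 - 3 * 5
= 60 - 15
= 45
Apply floor: max(45, 5) = 45%

45%


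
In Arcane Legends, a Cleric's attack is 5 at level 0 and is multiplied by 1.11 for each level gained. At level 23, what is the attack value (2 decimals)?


value = base * growth^level
= 5 * 1.11^23
= 5 * 11.026267
= 55.13

55.13 attack


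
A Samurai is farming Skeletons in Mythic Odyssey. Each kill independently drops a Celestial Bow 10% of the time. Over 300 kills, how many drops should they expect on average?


Expected drops = kills * (drop_rate / 100)
= 300 * (10 / 100)
= 300 * 0.1
= 30.0

30.0 drops


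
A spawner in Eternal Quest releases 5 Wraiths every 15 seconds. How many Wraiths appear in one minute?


Spawns per minute = count * (60 / interval)
= 5 * (60 / 15)
= 5 * 4.0
= 20.0

20.0 per minute


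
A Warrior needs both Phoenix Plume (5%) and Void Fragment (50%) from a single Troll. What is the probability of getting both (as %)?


For independent events, P(both) = P(A) * P(B)
= 5% * 50%
= 250 / 100 %
= 2.5%

2.5%


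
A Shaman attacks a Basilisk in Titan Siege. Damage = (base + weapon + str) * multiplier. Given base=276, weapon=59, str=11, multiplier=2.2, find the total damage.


Sum base + weapon + str = 276 + 59 + 11 = 346
Multiply by 2.2:
346 * 2.2 = 761.2

761.2 damage


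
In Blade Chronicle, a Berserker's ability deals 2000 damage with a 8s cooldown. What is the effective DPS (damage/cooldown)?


DPS = damage / cooldown
= 2000 / 8
= 250.00

250.00 DPS


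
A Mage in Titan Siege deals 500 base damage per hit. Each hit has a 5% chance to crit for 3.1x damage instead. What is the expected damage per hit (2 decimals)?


E[dmg] = base * (1 + crit_chance * (crit_mult - 1))
cc as decimal = 5/100 = 0.05
cm - 1 = 3.1 - 1 = 2.1
Bonus factor = 0.05 * 2.1 = 0.105
Total multiplier = 1 + 0.105 = 1.105
Expected damage = 500 * 1.105 = 552.50

552.50 damage


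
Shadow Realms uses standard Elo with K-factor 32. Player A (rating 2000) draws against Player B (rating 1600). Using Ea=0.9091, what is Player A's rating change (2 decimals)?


Elo update: delta = K * (S - Ea), where S = 0.5 (draws)
S - Ea = 0.5 - 0.9091 = -0.4091
Rating change = 32 * -0.4091
= -13.09

-13.09 rating points


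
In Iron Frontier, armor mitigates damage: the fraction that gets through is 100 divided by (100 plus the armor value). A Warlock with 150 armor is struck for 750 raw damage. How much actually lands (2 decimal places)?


actual = 750 * 100 / (100 + 150)
= 750 * 100 / 250
= 75000 / 250
= 300.00

300.00 damage


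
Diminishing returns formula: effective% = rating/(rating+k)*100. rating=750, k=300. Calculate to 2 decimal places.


effective% = rating / (rating + k) * 100
= 750 / (750 + 300) * 100
= 750 / 1050 * 100
= 0.714286 * 100
= 71.43%

71.43%


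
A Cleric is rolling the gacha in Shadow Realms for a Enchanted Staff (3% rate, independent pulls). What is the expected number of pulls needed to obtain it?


Expected pulls for a geometric distribution = 1/p = 100 / rate%
= 100 / 3
= 33.33

33.33 pulls


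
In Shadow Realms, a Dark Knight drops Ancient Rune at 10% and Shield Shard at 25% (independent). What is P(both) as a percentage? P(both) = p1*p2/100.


For independent events, P(both) = P(A) * P(B)
= 10% * 25%
= 250 / 100 %
= 2.5%

2.5%


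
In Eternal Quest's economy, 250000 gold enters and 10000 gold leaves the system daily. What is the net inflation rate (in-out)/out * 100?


Net gold = 250000 - 10000 = 240000
Inflation rate = net / sunk * 100 = 240000 / 10000 * 100
= 24.0 * 100
= 2400.00%

2400.00%


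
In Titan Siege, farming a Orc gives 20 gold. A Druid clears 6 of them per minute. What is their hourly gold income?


Gold per minute = 20 * 6 = 120
Gold per hour = 120 * 60 = 7200

7200 gold/hour


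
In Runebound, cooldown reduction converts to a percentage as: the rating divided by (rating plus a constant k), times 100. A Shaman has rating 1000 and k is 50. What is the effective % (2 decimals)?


effective% = rating / (rating + k) * 100
= 1000 / (1000 + 50) * 100
= 1000 / 1050 * 100
= 0.952381 * 100
= 95.24%

95.24%


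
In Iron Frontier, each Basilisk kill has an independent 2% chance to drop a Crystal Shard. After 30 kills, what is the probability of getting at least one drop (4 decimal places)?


P(at least one) = 1 - P(none) = 1 - (1-p)^n
p = 2/100 = 0.02
1 - p = 0.98
(1 - p)^30 = 0.98^30 = 0.545484
P(at least one) = 1 - 0.545484 = 0.4545

0.4545


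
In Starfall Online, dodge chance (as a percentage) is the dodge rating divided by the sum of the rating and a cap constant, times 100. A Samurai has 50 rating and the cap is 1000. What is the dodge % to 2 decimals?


dodge% = 50 / (50 + 1000) * 100
= 50 / 1050 * 100
= 0.047619 * 100
= 4.76%

4.76%


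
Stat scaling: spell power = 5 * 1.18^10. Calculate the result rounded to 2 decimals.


value = base * growth^level
= 5 * 1.18^10
= 5 * 5.233836
= 26.17

26.17 spell power


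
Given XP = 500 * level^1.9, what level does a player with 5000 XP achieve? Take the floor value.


XP = 500 * level^1.9, so level = (XP / 500)^(1/1.9)
= (5000 / 500)^(1/1.9)
= 10.0^0.5263
= 3.3598
Floor: level = 3

level 3


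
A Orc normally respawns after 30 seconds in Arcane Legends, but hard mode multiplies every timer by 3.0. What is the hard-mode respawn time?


Respawn time = base * multiplier
= 30 * 3.0
= 90.0 seconds

90.0 seconds


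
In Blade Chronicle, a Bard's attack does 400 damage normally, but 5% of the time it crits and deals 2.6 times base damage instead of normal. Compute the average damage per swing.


E[dmg] = base * (1 + crit_chance * (crit_mult - 1))
cc as decimal = 5/100 = 0.05
cm - 1 = 2.6 - 1 = 1.6
Bonus factor = 0.05 * 1.6 = 0.08
Total multiplier = 1 + 0.08 = 1.08
Expected damage = 400 * 1.08 = 432.00

432.00 damage


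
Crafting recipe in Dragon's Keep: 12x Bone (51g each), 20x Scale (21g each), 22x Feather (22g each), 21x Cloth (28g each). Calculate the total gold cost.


Cost breakdown:
  Bone: 12 * 51 = 612
  Scale: 20 * 21 = 420
  Feather: 22 * 22 = 484
  Cloth: 21 * 28 = 588
Total = 612 + 420 + 484 + 588 = 2104

2104 gold


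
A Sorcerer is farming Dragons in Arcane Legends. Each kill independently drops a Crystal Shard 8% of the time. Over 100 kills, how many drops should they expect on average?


Expected drops = kills * (drop_rate / 100)
= 100 * (8 / 100)
= 100 * 0.08
= 8.0

8.0 drops


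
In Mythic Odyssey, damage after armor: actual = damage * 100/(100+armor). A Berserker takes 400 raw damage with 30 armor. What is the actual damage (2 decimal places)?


actual = 400 * 100 / (100 + 30)
= 400 * 100 / 130
= 40000 / 130
= 307.69

307.69 damage


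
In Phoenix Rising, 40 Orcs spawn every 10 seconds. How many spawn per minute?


Spawns per minute = count * (60 / interval)
= 40 * (60 / 10)
= 40 * 6.0
= 240.0

240.0 per minute


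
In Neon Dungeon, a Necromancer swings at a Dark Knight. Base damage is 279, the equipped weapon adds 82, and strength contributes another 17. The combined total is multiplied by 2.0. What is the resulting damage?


Sum base + weapon + str = 279 + 82 + 17 = 378
Multiply by 2.0:
378 * 2.0 = 756.0

756.0 damage


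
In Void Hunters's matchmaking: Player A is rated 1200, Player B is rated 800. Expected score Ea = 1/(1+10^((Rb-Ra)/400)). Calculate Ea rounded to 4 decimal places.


Elo expected score: Ea = 1/(1 + 10^((Rb-Ra)/400))
Rb - Ra = 800 - 1200 = -400
(Rb-Ra)/400 = -400/400 = -1.0
10^-1.0 = 0.1
Ea = 1/(1 + 0.1) = 1/1.1 = 0.9091

0.9091


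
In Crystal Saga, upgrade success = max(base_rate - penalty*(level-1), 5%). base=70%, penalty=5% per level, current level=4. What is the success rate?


raw_rate = 70 - 5 * (4 - 1)
= 70 - 5 * 3
= 70 - 15
= 55
Apply floor: max(55, 5) = 55%

55%


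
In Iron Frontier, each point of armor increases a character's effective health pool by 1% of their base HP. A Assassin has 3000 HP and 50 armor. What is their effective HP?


EHP = 3000 * (1 + 50/100)
= 3000 * (1 + 0.5)
= 3000 * 1.5
= 4500.0

4500.0 EHP


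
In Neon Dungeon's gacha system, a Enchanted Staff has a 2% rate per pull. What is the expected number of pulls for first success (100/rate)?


Expected pulls for a geometric distribution = 1/p = 100 / rate%
= 100 / 2
= 50.0

50.0 pulls


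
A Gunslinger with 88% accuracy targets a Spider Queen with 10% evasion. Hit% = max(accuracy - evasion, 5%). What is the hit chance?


accuracy - evasion = 88 - 10 = 78
Apply floor: max(78, 5) = 78
Hit chance = 78%

78%


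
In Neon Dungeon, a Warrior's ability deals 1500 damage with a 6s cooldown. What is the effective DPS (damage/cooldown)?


DPS = damage / cooldown
= 1500 / 6
= 250.00

250.00 DPS


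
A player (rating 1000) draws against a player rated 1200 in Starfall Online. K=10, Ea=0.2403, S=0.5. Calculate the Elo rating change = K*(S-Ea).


Elo update: delta = K * (S - Ea), where S = 0.5 (draws)
S - Ea = 0.5 - 0.2403 = 0.2597
Rating change = 10 * 0.2597
= 2.60

2.60 rating points


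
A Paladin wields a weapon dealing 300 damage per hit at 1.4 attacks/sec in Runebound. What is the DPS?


DPS = damage * attack_speed
= 300 * 1.4
= 420.0

420.0 DPS


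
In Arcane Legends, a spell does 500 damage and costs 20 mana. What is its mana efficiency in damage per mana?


Efficiency = damage / mana
= 500 / 20
= 25.00

25.00 dmg/mana


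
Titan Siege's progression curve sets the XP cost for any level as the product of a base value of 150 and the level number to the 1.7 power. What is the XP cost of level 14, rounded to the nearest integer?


XP = 150 * level^1.7
Substitute level = 14:
XP = 150 * 14^1.7
= 150 * 88.801
= 13320

13320 XP


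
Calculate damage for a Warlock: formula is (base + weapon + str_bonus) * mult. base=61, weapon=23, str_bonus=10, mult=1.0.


Sum base + weapon + str = 61 + 23 + 10 = 94
Multiply by 1.0:
94 * 1.0 = 94.0

94.0 damage


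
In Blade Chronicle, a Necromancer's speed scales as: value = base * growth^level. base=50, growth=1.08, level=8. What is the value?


value = base * growth^level
= 50 * 1.08^8
= 50 * 1.85093
= 92.55

92.55 speed


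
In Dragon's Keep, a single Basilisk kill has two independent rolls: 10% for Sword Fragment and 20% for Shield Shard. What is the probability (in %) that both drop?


For independent events, P(both) = P(A) * P(B)
= 10% * 20%
= 200 / 100 %
= 2.0%

2.0%


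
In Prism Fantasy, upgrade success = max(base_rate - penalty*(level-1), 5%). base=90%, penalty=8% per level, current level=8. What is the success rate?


raw_rate = 90 - 8 * (8 - 1)
= 90 - 8 * 7
= 90 - 56
= 34
Apply floor: max(34, 5) = 34%

34%


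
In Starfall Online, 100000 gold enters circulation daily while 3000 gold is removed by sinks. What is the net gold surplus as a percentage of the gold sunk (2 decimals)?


Net gold = 100000 - 3000 = 97000
Inflation rate = net / sunk * 100 = 97000 / 3000 * 100
= 32.333333 * 100
= 3233.33%

3233.33%


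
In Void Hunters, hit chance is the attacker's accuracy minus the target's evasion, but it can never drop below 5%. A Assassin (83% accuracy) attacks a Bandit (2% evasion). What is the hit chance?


accuracy - evasion = 83 - 2 = 81
Apply floor: max(81, 5) = 81
Hit chance = 81%

81%


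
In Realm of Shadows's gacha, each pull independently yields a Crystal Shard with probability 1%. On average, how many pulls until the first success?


Expected pulls for a geometric distribution = 1/p = 100 / rate%
= 100 / 1
= 100.0

100.0 pulls


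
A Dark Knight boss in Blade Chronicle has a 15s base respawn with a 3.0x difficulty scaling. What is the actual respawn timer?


Respawn time = base * multiplier
= 15 * 3.0
= 45.0 seconds

45.0 seconds


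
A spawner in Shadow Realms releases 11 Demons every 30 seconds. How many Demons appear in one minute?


Spawns per minute = count * (60 / interval)
= 11 * (60 / 30)
= 11 * 2.0
= 22.0

22.0 per minute


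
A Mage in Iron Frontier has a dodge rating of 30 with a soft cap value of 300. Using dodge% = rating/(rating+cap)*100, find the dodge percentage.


dodge% = 30 / (30 + 300) * 100
= 30 / 330 * 100
= 0.090909 * 100
= 9.09%

9.09%


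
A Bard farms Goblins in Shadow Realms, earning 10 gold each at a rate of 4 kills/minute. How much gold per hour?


Gold per minute = 10 * 4 = 40
Gold per hour = 40 * 60 = 2400

2400 gold/hour


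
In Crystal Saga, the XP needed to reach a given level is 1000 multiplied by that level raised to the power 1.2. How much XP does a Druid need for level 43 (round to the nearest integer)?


XP = 1000 * level^1.2
Substitute level = 43:
XP = 1000 * 43^1.2
= 1000 * 91.2351
= 91235

91235 XP


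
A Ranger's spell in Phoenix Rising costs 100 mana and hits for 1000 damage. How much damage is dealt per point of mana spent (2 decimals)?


Efficiency = damage / mana
= 1000 / 100
= 10.00

10.00 dmg/mana


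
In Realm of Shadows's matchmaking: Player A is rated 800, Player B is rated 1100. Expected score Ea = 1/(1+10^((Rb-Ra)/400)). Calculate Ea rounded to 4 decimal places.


Elo expected score: Ea = 1/(1 + 10^((Rb-Ra)/400))
Rb - Ra = 1100 - 800 = 300
(Rb-Ra)/400 = 300/400 = 0.75
10^0.75 = 5.623413
Ea = 1/(1 + 5.623413) = 1/6.623413 = 0.1510

0.1510


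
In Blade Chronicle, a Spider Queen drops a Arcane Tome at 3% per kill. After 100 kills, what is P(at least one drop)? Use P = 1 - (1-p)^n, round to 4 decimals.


P(at least one) = 1 - P(none) = 1 - (1-p)^n
p = 3/100 = 0.03
1 - p = 0.97
(1 - p)^100 = 0.97^100 = 0.047553
P(at least one) = 1 - 0.047553 = 0.9524

0.9524


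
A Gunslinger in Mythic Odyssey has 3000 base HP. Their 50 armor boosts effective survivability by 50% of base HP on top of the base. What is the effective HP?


EHP = 3000 * (1 + 50/100)
= 3000 * (1 + 0.5)
= 3000 * 1.5
= 4500.0

4500.0 EHP


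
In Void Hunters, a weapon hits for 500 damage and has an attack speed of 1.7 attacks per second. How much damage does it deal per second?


DPS = damage * attack_speed
= 500 * 1.7
= 850.0

850.0 DPS


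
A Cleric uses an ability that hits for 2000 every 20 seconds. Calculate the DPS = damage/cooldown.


DPS = damage / cooldown
= 2000 / 20
= 100.00

100.00 DPS


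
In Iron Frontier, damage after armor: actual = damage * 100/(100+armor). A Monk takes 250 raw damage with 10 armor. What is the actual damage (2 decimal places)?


actual = 250 * 100 / (100 + 10)
= 250 * 100 / 110
= 25000 / 110
= 227.27

227.27 damage


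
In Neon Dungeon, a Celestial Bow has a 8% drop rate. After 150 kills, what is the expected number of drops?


Expected drops = kills * (drop_rate / 100)
= 150 * (8 / 100)
= 150 * 0.08
= 12.0

12.0 drops


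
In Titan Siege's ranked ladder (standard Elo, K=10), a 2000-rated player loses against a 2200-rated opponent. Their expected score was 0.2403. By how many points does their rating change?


Elo update: delta = K * (S - Ea), where S = 0 (loses)
S - Ea = 0 - 0.2403 = -0.2403
Rating change = 10 * -0.2403
= -2.40

-2.40 rating points


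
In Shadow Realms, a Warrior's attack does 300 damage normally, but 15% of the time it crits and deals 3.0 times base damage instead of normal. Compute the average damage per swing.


E[dmg] = base * (1 + crit_chance * (crit_mult - 1))
cc as decimal = 15/100 = 0.15
cm - 1 = 3.0 - 1 = 2.0
Bonus factor = 0.15 * 2.0 = 0.3
Total multiplier = 1 + 0.3 = 1.3
Expected damage = 300 * 1.3 = 390.00

390.00 damage


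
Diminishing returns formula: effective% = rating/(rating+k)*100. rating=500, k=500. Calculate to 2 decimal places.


effective% = rating / (rating + k) * 100
= 500 / (500 + 500) * 100
= 500 / 1000 * 100
= 0.5 * 100
= 50.00%

50.00%


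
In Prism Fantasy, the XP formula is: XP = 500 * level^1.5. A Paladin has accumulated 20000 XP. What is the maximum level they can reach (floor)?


XP = 500 * level^1.5, so level = (XP / 500)^(1/1.5)
= (20000 / 500)^(1/1.5)
= 40.0^0.6667
= 11.6961
Floor: level = 11

level 11


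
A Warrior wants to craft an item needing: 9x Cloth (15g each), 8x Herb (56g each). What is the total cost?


Cost breakdown:
  Cloth: 9 * 15 = 135
  Herb: 8 * 56 = 448
Total = 135 + 448 = 583

583 gold


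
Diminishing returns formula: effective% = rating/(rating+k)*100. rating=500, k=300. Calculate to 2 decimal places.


effective% = rating / (rating + k) * 100
= 500 / (500 + 300) * 100
= 500 / 800 * 100
= 0.625 * 100
= 62.50%

62.50%


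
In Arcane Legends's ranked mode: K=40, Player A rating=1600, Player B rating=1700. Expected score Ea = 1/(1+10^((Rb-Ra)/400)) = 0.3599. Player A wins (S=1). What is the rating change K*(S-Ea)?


Elo update: delta = K * (S - Ea), where S = 1 (wins)
S - Ea = 1 - 0.3599 = 0.6401
Rating change = 40 * 0.6401
= 25.60

25.60 rating points


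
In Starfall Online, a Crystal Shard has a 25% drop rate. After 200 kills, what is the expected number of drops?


Expected drops = kills * (drop_rate / 100)
= 200 * (25 / 100)
= 200 * 0.25
= 50.0

50.0 drops


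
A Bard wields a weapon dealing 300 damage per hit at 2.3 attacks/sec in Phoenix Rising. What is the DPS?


DPS = damage * attack_speed
= 300 * 2.3
= 690.0

690.0 DPS


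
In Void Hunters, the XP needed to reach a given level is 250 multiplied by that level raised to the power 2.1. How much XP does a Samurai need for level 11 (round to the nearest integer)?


XP = 250 * level^2.1
Substitute level = 11:
XP = 250 * 11^2.1
= 250 * 153.7888
= 38447

38447 XP


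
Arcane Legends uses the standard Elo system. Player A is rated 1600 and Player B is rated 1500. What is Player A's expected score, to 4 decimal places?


Elo expected score: Ea = 1/(1 + 10^((Rb-Ra)/400))
Rb - Ra = 1500 - 1600 = -100
(Rb-Ra)/400 = -100/400 = -0.25
10^-0.25 = 0.562341
Ea = 1/(1 + 0.562341) = 1/1.562341 = 0.6401

0.6401


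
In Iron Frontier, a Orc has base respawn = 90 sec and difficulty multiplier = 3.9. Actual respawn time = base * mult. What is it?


Respawn time = base * multiplier
= 90 * 3.9
= 351.0 seconds

351.0 seconds


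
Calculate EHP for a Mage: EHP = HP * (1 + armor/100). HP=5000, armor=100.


EHP = 5000 * (1 + 100/100)
= 5000 * (1 + 1.0)
= 5000 * 2.0
= 10000.0

10000.0 EHP


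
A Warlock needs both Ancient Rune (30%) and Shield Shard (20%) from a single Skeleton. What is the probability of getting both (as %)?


For independent events, P(both) = P(A) * P(B)
= 30% * 20%
= 600 / 100 %
= 6.0%

6.0%


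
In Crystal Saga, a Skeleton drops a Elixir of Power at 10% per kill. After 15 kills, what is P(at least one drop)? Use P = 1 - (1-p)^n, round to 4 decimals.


P(at least one) = 1 - P(none) = 1 - (1-p)^n
p = 10/100 = 0.1
1 - p = 0.9
(1 - p)^15 = 0.9^15 = 0.205891
P(at least one) = 1 - 0.205891 = 0.7941

0.7941


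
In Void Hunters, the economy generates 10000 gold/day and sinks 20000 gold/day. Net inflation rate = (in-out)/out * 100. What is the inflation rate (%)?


Net gold = 10000 - 20000 = -10000
Inflation rate = net / sunk * 100 = -10000 / 20000 * 100
= -0.5 * 100
= -50.00%

-50.00%


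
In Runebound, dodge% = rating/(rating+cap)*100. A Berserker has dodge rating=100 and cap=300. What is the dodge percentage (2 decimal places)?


dodge% = 100 / (100 + 300) * 100
= 100 / 400 * 100
= 0.25 * 100
= 25.00%

25.00%


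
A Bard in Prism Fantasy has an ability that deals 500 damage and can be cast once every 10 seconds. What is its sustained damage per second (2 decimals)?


DPS = damage / cooldown
= 500 / 10
= 50.00

50.00 DPS


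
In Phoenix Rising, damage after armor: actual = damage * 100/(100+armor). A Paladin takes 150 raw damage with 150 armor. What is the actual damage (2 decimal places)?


actual = 150 * 100 / (100 + 150)
= 150 * 100 / 250
= 15000 / 250
= 60.00

60.00 damage


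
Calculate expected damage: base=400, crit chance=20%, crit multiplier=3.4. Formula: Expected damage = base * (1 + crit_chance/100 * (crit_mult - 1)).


E[dmg] = base * (1 + crit_chance * (crit_mult - 1))
cc as decimal = 20/100 = 0.2
cm - 1 = 3.4 - 1 = 2.4
Bonus factor = 0.2 * 2.4 = 0.48
Total multiplier = 1 + 0.48 = 1.48
Expected damage = 400 * 1.48 = 592.00

592.00 damage


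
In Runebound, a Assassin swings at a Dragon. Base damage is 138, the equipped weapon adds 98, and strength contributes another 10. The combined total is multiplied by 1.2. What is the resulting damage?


Sum base + weapon + str = 138 + 98 + 10 = 246
Multiply by 1.2:
246 * 1.2 = 295.2

295.2 damage


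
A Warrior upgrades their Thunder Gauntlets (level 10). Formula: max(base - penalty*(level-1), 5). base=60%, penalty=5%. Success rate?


raw_rate = 60 - 5 * (10 - 1)
= 60 - 5 * 9
= 60 - 45
= 15
Apply floor: max(15, 5) = 15%

15%


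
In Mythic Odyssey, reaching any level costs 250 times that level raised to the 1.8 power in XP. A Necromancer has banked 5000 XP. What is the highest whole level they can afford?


XP = 250 * level^1.8, so level = (XP / 250)^(1/1.8)
= (5000 / 250)^(1/1.8)
= 20.0^0.5556
= 5.282
Floor: level = 5

level 5


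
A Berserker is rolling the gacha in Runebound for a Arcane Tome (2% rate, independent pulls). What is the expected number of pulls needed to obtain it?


Expected pulls for a geometric distribution = 1/p = 100 / rate%
= 100 / 2
= 50.0

50.0 pulls


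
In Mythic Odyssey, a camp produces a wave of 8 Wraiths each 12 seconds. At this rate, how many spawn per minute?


Spawns per minute = count * (60 / interval)
= 8 * (60 / 12)
= 8 * 5.0
= 40.0

40.0 per minute


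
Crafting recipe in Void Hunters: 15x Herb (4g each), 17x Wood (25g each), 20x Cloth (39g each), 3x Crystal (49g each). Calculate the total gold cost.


Cost breakdown:
  Herb: 15 * 4 = 60
  Wood: 17 * 25 = 425
  Cloth: 20 * 39 = 780
  Crystal: 3 * 49 = 147
Total = 60 + 425 + 780 + 147 = 1412

1412 gold


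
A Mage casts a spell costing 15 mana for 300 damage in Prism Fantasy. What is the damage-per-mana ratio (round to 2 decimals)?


Efficiency = damage / mana
= 300 / 15
= 20.00

20.00 dmg/mana


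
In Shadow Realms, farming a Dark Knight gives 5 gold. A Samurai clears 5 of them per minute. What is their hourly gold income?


Gold per minute = 5 * 5 = 25
Gold per hour = 25 * 60 = 1500

1500 gold/hour


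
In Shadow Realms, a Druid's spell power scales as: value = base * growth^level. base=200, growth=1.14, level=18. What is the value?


value = base * growth^level
= 200 * 1.14^18
= 200 * 10.575169
= 2115.03

2115.03 spell power


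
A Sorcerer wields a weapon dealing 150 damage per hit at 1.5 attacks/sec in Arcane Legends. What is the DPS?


DPS = damage * attack_speed
= 150 * 1.5
= 225.0

225.0 DPS


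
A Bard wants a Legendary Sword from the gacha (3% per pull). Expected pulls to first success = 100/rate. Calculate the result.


Expected pulls for a geometric distribution = 1/p = 100 / rate%
= 100 / 3
= 33.33

33.33 pulls


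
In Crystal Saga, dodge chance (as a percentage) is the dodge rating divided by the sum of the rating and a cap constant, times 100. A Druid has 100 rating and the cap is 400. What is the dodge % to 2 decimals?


dodge% = 100 / (100 + 400) * 100
= 100 / 500 * 100
= 0.2 * 100
= 20.00%

20.00%


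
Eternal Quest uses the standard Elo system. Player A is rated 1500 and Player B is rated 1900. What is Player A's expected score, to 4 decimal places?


Elo expected score: Ea = 1/(1 + 10^((Rb-Ra)/400))
Rb - Ra = 1900 - 1500 = 400
(Rb-Ra)/400 = 400/400 = 1.0
10^1.0 = 10.0
Ea = 1/(1 + 10.0) = 1/11.0 = 0.0909

0.0909


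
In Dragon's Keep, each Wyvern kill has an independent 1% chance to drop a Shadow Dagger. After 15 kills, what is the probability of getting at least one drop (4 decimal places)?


P(at least one) = 1 - P(none) = 1 - (1-p)^n
p = 1/100 = 0.01
1 - p = 0.99
(1 - p)^15 = 0.99^15 = 0.860058
P(at least one) = 1 - 0.860058 = 0.1399

0.1399


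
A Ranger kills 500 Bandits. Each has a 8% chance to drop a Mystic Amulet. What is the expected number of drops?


Expected drops = kills * (drop_rate / 100)
= 500 * (8 / 100)
= 500 * 0.08
= 40.0

40.0 drops


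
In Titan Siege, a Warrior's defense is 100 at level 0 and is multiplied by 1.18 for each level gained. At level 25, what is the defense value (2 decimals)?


value = base * growth^level
= 100 * 1.18^25
= 100 * 62.668627
= 6266.86

6266.86 defense


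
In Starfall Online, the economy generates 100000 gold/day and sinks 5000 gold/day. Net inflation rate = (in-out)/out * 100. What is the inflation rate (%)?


Net gold = 100000 - 5000 = 95000
Inflation rate = net / sunk * 100 = 95000 / 5000 * 100
= 19.0 * 100
= 1900.00%

1900.00%


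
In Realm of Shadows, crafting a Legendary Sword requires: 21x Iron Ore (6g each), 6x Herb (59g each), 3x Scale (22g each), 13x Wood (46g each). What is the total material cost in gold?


Cost breakdown:
  Iron Ore: 21 * 6 = 126
  Herb: 6 * 59 = 354
  Scale: 3 * 22 = 66
  Wood: 13 * 46 = 598
Total = 126 + 354 + 66 + 598 = 1144

1144 gold


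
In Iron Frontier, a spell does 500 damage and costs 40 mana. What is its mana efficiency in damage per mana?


Efficiency = damage / mana
= 500 / 40
= 12.50

12.50 dmg/mana


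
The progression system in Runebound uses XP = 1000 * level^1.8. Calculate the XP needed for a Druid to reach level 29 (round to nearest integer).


XP = 1000 * level^1.8
Substitute level = 29:
XP = 1000 * 29^1.8
= 1000 * 428.8608
= 428861

428861 XP


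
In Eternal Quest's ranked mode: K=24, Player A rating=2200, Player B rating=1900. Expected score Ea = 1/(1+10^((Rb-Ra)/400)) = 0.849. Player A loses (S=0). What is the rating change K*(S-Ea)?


Elo update: delta = K * (S - Ea), where S = 0 (loses)
S - Ea = 0 - 0.849 = -0.849
Rating change = 24 * -0.849
= -20.38

-20.38 rating points


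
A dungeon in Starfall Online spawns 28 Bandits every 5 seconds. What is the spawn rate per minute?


Spawns per minute = count * (60 / interval)
= 28 * (60 / 5)
= 28 * 12.0
= 336.0

336.0 per minute


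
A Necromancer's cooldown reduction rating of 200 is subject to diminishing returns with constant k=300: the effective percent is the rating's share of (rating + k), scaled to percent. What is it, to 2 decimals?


effective% = rating / (rating + k) * 100
= 200 / (200 + 300) * 100
= 200 / 500 * 100
= 0.4 * 100
= 40.00%

40.00%


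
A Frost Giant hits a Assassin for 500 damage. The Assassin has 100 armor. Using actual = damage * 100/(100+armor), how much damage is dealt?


actual = 500 * 100 / (100 + 100)
= 500 * 100 / 200
= 50000 / 200
= 250.00

250.00 damage


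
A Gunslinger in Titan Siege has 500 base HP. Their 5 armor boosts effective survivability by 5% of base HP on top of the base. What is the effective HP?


EHP = 500 * (1 + 5/100)
= 500 * (1 + 0.05)
= 500 * 1.05
= 525.0

525.0 EHP


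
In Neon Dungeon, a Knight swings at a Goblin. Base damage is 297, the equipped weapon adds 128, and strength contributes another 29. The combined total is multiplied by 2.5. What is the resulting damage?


Sum base + weapon + str = 297 + 128 + 29 = 454
Multiply by 2.5:
454 * 2.5 = 1135.0

1135.0 damage


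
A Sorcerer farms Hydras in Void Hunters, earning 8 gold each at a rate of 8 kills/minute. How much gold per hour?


Gold per minute = 8 * 8 = 64
Gold per hour = 64 * 60 = 3840

3840 gold/hour


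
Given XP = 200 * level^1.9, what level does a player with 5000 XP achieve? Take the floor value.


XP = 200 * level^1.9, so level = (XP / 200)^(1/1.9)
= (5000 / 200)^(1/1.9)
= 25.0^0.5263
= 5.442
Floor: level = 5

level 5


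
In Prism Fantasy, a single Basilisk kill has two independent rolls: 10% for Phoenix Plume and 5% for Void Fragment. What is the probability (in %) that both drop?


For independent events, P(both) = P(A) * P(B)
= 10% * 5%
= 50 / 100 %
= 0.5%

0.5%


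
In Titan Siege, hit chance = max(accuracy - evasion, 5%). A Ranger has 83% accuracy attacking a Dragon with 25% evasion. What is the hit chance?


accuracy - evasion = 83 - 25 = 58
Apply floor: max(58, 5) = 58
Hit chance = 58%

58%


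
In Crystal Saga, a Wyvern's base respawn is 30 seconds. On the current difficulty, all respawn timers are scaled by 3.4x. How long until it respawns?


Respawn time = base * multiplier
= 30 * 3.4
= 102.0 seconds

102.0 seconds


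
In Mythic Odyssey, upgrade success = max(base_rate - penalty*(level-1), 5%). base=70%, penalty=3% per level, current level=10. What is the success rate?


raw_rate = 70 - 3 * (10 - 1)
= 70 - 3 * 9
= 70 - 27
= 43
Apply floor: max(43, 5) = 43%

43%


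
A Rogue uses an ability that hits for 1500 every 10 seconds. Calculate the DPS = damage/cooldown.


DPS = damage / cooldown
= 1500 / 10
= 150.00

150.00 DPS


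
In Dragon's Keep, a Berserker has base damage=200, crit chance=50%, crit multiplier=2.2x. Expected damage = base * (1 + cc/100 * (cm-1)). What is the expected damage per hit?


E[dmg] = base * (1 + crit_chance * (crit_mult - 1))
cc as decimal = 50/100 = 0.5
cm - 1 = 2.2 - 1 = 1.2
Bonus factor = 0.5 * 1.2 = 0.6
Total multiplier = 1 + 0.6 = 1.6
Expected damage = 200 * 1.6 = 320.00

320.00 damage


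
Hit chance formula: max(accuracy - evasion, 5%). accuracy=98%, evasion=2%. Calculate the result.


accuracy - evasion = 98 - 2 = 96
Apply floor: max(96, 5) = 96
Hit chance = 96%

96%


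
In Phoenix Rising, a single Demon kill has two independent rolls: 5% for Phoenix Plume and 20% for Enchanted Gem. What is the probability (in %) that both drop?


For independent events, P(both) = P(A) * P(B)
= 5% * 20%
= 100 / 100 %
= 1.0%

1.0%


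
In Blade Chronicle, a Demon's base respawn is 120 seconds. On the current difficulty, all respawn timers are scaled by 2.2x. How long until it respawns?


Respawn time = base * multiplier
= 120 * 2.2
= 264.0 seconds

264.0 seconds


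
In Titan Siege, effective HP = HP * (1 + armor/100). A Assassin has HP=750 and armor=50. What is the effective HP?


EHP = 750 * (1 + 50/100)
= 750 * (1 + 0.5)
= 750 * 1.5
= 1125.0

1125.0 EHP


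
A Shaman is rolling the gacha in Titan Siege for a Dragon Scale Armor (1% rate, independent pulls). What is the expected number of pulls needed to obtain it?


Expected pulls for a geometric distribution = 1/p = 100 / rate%
= 100 / 1
= 100.0

100.0 pulls


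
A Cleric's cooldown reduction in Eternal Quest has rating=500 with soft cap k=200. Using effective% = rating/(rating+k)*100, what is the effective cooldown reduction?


effective% = rating / (rating + k) * 100
= 500 / (500 + 200) * 100
= 500 / 700 * 100
= 0.714286 * 100
= 71.43%

71.43%


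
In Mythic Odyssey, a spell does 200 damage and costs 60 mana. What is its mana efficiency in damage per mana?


Efficiency = damage / mana
= 200 / 60
= 3.33

3.33 dmg/mana


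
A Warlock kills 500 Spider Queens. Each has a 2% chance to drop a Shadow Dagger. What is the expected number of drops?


Expected drops = kills * (drop_rate / 100)
= 500 * (2 / 100)
= 500 * 0.02
= 10.0

10.0 drops


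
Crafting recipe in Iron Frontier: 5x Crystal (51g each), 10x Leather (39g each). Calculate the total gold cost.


Cost breakdown:
  Crystal: 5 * 51 = 255
  Leather: 10 * 39 = 390
Total = 255 + 390 = 645

645 gold


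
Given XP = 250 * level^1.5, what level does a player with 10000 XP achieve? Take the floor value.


XP = 250 * level^1.5, so level = (XP / 250)^(1/1.5)
= (10000 / 250)^(1/1.5)
= 40.0^0.6667
= 11.6961
Floor: level = 11

level 11


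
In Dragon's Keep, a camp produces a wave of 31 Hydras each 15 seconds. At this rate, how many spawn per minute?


Spawns per minute = count * (60 / interval)
= 31 * (60 / 15)
= 31 * 4.0
= 124.0

124.0 per minute


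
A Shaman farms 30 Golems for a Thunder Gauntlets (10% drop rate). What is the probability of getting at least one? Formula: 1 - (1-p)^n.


P(at least one) = 1 - P(none) = 1 - (1-p)^n
p = 10/100 = 0.1
1 - p = 0.9
(1 - p)^30 = 0.9^30 = 0.042391
P(at least one) = 1 - 0.042391 = 0.9576

0.9576


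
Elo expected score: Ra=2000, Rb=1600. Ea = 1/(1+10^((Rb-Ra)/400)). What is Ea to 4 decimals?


Elo expected score: Ea = 1/(1 + 10^((Rb-Ra)/400))
Rb - Ra = 1600 - 2000 = -400
(Rb-Ra)/400 = -400/400 = -1.0
10^-1.0 = 0.1
Ea = 1/(1 + 0.1) = 1/1.1 = 0.9091

0.9091


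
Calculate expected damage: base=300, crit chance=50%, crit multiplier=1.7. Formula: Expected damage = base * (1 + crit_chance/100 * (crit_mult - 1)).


E[dmg] = base * (1 + crit_chance * (crit_mult - 1))
cc as decimal = 50/100 = 0.5
cm - 1 = 1.7 - 1 = 0.7
Bonus factor = 0.5 * 0.7 = 0.35
Total multiplier = 1 + 0.35 = 1.35
Expected damage = 300 * 1.35 = 405.00

405.00 damage


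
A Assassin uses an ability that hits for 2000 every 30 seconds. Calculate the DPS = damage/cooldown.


DPS = damage / cooldown
= 2000 / 30
= 66.67

66.67 DPS


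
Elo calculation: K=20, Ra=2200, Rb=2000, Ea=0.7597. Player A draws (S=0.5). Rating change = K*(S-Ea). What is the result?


Elo update: delta = K * (S - Ea), where S = 0.5 (draws)
S - Ea = 0.5 - 0.7597 = -0.2597
Rating change = 20 * -0.2597
= -5.19

-5.19 rating points


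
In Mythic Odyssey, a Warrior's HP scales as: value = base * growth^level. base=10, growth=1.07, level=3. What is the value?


value = base * growth^level
= 10 * 1.07^3
= 10 * 1.225043
= 12.25

12.25 HP


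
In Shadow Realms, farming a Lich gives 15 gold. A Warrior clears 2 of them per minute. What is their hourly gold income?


Gold per minute = 15 * 2 = 30
Gold per hour = 30 * 60 = 1800

1800 gold/hour


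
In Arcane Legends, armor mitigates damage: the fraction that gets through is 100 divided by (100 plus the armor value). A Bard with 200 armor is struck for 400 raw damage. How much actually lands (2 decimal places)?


actual = 400 * 100 / (100 + 200)
= 400 * 100 / 300
= 40000 / 300
= 133.33

133.33 damage


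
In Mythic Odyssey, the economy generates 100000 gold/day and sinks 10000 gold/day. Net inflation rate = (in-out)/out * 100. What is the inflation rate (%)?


Net gold = 100000 - 10000 = 90000
Inflation rate = net / sunk * 100 = 90000 / 10000 * 100
= 9.0 * 100
= 900.00%

900.00%


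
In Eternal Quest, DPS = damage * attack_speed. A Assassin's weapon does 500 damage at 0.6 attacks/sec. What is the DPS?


DPS = damage * attack_speed
= 500 * 0.6
= 300.0

300.0 DPS


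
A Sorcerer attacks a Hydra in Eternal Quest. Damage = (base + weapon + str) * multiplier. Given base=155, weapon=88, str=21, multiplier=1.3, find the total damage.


Sum base + weapon + str = 155 + 88 + 21 = 264
Multiply by 1.3:
264 * 1.3 = 343.2

343.2 damage


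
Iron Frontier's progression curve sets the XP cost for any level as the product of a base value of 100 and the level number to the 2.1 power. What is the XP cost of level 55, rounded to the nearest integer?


XP = 100 * level^2.1
Substitute level = 55:
XP = 100 * 55^2.1
= 100 * 4516.0802
= 451608

451608 XP


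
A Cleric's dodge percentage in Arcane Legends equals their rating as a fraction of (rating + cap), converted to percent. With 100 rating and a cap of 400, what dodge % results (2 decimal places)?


dodge% = 100 / (100 + 400) * 100
= 100 / 500 * 100
= 0.2 * 100
= 20.00%

20.00%
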